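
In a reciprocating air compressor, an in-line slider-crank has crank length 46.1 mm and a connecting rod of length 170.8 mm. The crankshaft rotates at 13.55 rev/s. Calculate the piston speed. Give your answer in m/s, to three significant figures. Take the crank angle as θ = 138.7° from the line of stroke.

2.06

ω = 2π·13.5 = 85.14 rad/s
For an in-line slider-crank, x = r cosθ + √(L² − r² sin²θ), so v = −rω sinθ·[1 + r cosθ/√(L² − r² sin²θ)].
With r = 0.0461 m, L = 0.1708 m, θ = 138.7°: √(L² − r² sin²θ) = 0.16807 m.
v = −0.0461·85.14·0.66000·[1 + 0.0461·-0.75126/0.16807] = -2.0566 m/s.
|v| = 2.0566 m/s.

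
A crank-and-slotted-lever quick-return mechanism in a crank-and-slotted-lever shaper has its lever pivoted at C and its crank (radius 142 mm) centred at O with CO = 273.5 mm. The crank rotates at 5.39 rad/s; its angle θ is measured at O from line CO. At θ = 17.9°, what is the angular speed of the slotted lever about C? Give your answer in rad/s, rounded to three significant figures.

ω = 5.39 rad/s
Crank pin A relative to C: A = (d + r cosθ, r sinθ); lever angle φ = atan2(r sinθ, d + r cosθ).
Differentiating tanφ: φ̇ = rω(d cosθ + r)/(d² + r² + 2dr cosθ).
d² + r² + 2dr cosθ = |CA|² = 0.16888 m²;  d cosθ + r = +0.40226 m.
|ω_lever| = |0.142·5.39·+0.40226| / 0.16888 = 1.8231 rad/s.

1.82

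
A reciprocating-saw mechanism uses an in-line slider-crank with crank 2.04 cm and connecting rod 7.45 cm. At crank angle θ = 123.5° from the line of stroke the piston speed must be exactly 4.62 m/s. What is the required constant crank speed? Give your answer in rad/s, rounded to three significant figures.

321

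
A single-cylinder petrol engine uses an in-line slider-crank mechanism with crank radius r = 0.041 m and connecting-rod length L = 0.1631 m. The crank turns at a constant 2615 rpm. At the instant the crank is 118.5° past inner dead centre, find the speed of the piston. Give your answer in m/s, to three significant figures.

ω = 2π·2615/60 = 273.8 rad/s
For an in-line slider-crank, x = r cosθ + √(L² − r² sin²θ), so v = −rω sinθ·[1 + r cosθ/√(L² − r² sin²θ)].
With r = 0.041 m, L = 0.1631 m, θ = 118.5°: √(L² − r² sin²θ) = 0.15907 m.
v = −0.041·273.8·0.87882·[1 + 0.041·-0.47716/0.15907] = -8.6534 m/s.
|v| = 8.6534 m/s.

8.65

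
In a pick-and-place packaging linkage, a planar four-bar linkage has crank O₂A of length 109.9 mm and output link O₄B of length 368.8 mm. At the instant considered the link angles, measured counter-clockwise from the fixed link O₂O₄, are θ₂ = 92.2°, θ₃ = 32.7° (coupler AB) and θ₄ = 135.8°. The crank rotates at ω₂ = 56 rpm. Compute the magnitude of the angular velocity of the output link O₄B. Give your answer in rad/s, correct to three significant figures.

1.55

ω₂ = 5.864 rad/s (from 56 rpm).
Differentiating the loop-closure r₂e^{iθ₂}+r₃e^{iθ₃}=r₁+r₄e^{iθ₄} gives r₂ω₂e^{iθ₂}+r₃ω₃e^{iθ₃}=r₄ω₄e^{iθ₄}.
Eliminating the other unknown: ω₄ = r₂ω₂ sin(θ₂−θ₃) / [r₄ sin(θ₄−θ₃)].
Numerator sine = +0.86163; denominator sine = +0.97398.
Result = 0.1099·5.864·(+0.86163) / (0.3688·(+0.97398)) = +1.546 rad/s; magnitude 1.546 rad/s.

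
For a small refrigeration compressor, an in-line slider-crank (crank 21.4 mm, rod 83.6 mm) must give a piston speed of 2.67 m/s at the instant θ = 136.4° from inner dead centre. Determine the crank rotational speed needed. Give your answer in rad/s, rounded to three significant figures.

223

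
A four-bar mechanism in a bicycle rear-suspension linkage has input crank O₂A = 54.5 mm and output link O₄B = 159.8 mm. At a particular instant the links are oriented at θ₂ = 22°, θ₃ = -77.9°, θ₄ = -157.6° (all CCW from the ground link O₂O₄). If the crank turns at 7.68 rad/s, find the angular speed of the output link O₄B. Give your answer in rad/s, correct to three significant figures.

2.62

ω₂ = 7.68 rad/s
Differentiating the loop-closure r₂e^{iθ₂}+r₃e^{iθ₃}=r₁+r₄e^{iθ₄} gives r₂ω₂e^{iθ₂}+r₃ω₃e^{iθ₃}=r₄ω₄e^{iθ₄}.
Eliminating the other unknown: ω₄ = r₂ω₂ sin(θ₂−θ₃) / [r₄ sin(θ₄−θ₃)].
Numerator sine = +0.98511; denominator sine = -0.98389.
Result = 0.0545·7.68·(+0.98511) / (0.1598·(-0.98389)) = -2.6225 rad/s; magnitude 2.6225 rad/s.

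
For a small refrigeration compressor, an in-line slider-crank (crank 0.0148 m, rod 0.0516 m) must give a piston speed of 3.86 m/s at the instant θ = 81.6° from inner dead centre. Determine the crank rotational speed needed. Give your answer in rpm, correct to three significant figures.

2410

For an in-line slider-crank, |v_piston| = rω|sinθ|·[1 + r cosθ/√(L² − r² sin²θ)].
With r = 0.0148 m, L = 0.0516 m, θ = 81.6°: the bracketed kinematic factor |dx/dθ| = 0.015281 m.
ω = v/|dx/dθ| = 3.86/0.015281 = 252.6 rad/s.
N = 60ω/(2π) = 2412.2 rpm.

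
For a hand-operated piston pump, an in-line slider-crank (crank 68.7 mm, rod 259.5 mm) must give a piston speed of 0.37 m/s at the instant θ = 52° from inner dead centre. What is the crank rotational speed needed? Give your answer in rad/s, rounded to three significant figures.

For an in-line slider-crank, |v_piston| = rω|sinθ|·[1 + r cosθ/√(L² − r² sin²θ)].
With r = 0.0687 m, L = 0.2595 m, θ = 52°: the bracketed kinematic factor |dx/dθ| = 0.063159 m.
ω = v/|dx/dθ| = 0.37/0.063159 = 5.8583 rad/s.

5.86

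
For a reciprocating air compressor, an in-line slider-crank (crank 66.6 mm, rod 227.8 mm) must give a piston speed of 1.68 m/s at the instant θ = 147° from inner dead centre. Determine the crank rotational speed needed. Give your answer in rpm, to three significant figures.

588

For an in-line slider-crank, |v_piston| = rω|sinθ|·[1 + r cosθ/√(L² − r² sin²θ)].
With r = 0.0666 m, L = 0.2278 m, θ = 147°: the bracketed kinematic factor |dx/dθ| = 0.027264 m.
ω = v/|dx/dθ| = 1.68/0.027264 = 61.62 rad/s.
N = 60ω/(2π) = 588.42 rpm.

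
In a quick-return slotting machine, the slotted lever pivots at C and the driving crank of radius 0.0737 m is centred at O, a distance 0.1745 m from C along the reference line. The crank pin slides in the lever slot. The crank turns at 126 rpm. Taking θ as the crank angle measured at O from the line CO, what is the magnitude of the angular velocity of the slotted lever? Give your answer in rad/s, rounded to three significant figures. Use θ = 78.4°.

ω = 13.19 rad/s (from 126 rpm).
Crank pin A relative to C: A = (d + r cosθ, r sinθ); lever angle φ = atan2(r sinθ, d + r cosθ).
Differentiating tanφ: φ̇ = rω(d cosθ + r)/(d² + r² + 2dr cosθ).
d² + r² + 2dr cosθ = |CA|² = 0.0410539 m²;  d cosθ + r = +0.10879 m.
|ω_lever| = |0.0737·13.19·+0.10879| / 0.0410539 = 2.5769 rad/s.

2.58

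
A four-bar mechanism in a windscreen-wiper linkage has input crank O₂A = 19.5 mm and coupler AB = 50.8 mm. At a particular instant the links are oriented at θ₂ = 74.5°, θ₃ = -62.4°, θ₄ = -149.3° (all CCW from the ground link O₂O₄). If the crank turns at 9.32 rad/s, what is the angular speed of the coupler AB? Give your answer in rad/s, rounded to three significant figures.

2.48

ω₂ = 9.32 rad/s
Differentiating the loop-closure r₂e^{iθ₂}+r₃e^{iθ₃}=r₁+r₄e^{iθ₄} gives r₂ω₂e^{iθ₂}+r₃ω₃e^{iθ₃}=r₄ω₄e^{iθ₄}.
Eliminating the other unknown: ω₃ = r₂ω₂ sin(θ₄−θ₂) / [r₃ sin(θ₃−θ₄)].
Numerator sine = +0.69214; denominator sine = +0.99854.
Result = 0.0195·9.32·(+0.69214) / (0.0508·(+0.99854)) = +2.4798 rad/s; magnitude 2.4798 rad/s.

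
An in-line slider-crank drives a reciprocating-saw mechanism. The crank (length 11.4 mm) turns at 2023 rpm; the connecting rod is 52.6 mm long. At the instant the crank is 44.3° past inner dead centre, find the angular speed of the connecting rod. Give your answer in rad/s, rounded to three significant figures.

33.2

ω = 211.8 rad/s (converted from 2023 rpm).
The rod makes angle φ with the slider axis where L sinφ = r sinθ; differentiating, L cosφ·φ̇ = r ω cosθ.
L cosφ = √(L² − r² sin²θ) = 0.051994 m.
|ω_rod| = r ω |cosθ| / √(L² − r² sin²θ) = 0.0114·211.8·0.71569/0.051994 = 33.243 rad/s.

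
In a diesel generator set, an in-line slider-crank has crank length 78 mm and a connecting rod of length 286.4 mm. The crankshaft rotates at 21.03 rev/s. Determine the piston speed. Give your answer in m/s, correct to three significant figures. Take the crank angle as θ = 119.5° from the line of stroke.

ω = 2π·21 = 132.1 rad/s
For an in-line slider-crank, x = r cosθ + √(L² − r² sin²θ), so v = −rω sinθ·[1 + r cosθ/√(L² − r² sin²θ)].
With r = 0.078 m, L = 0.2864 m, θ = 119.5°: √(L² − r² sin²θ) = 0.27824 m.
v = −0.078·132.1·0.87036·[1 + 0.078·-0.49242/0.27824] = -7.7321 m/s.
|v| = 7.7321 m/s.

7.73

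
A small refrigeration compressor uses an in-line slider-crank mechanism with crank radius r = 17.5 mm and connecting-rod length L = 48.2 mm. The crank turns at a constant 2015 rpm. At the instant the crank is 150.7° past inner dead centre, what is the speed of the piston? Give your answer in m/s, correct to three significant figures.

ω = 2π·2015/60 = 211 rad/s
For an in-line slider-crank, x = r cosθ + √(L² − r² sin²θ), so v = −rω sinθ·[1 + r cosθ/√(L² − r² sin²θ)].
With r = 0.0175 m, L = 0.0482 m, θ = 150.7°: √(L² − r² sin²θ) = 0.047433 m.
v = −0.0175·211·0.48938·[1 + 0.0175·-0.87207/0.047433] = -1.2257 m/s.
|v| = 1.2257 m/s.

1.23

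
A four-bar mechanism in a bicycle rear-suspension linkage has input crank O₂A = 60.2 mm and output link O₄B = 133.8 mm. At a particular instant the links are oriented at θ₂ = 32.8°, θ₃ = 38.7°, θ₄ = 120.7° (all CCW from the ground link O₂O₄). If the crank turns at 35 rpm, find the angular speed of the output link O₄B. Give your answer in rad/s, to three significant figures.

0.171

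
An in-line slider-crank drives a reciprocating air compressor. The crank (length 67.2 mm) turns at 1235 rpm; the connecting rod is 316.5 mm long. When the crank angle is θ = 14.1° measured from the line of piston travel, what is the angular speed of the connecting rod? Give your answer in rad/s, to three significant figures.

26.7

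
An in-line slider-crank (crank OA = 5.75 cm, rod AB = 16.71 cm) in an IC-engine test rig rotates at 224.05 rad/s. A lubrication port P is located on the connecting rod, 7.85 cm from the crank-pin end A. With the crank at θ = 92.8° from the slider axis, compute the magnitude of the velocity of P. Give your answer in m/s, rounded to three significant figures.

12.8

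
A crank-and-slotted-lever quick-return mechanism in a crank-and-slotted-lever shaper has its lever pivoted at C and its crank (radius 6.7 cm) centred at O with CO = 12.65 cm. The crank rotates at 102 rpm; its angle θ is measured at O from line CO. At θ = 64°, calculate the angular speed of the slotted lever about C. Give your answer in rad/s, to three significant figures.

ω = 10.68 rad/s (from 102 rpm).
Crank pin A relative to C: A = (d + r cosθ, r sinθ); lever angle φ = atan2(r sinθ, d + r cosθ).
Differentiating tanφ: φ̇ = rω(d cosθ + r)/(d² + r² + 2dr cosθ).
d² + r² + 2dr cosθ = |CA|² = 0.0279221 m²;  d cosθ + r = +0.12245 m.
|ω_lever| = |0.067·10.68·+0.12245| / 0.0279221 = 3.1385 rad/s.

3.14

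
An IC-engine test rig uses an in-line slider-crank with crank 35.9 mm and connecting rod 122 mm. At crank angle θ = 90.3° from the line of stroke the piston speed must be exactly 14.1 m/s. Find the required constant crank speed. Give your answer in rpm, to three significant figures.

3760

For an in-line slider-crank, |v_piston| = rω|sinθ|·[1 + r cosθ/√(L² − r² sin²θ)].
With r = 0.0359 m, L = 0.122 m, θ = 90.3°: the bracketed kinematic factor |dx/dθ| = 0.035842 m.
ω = v/|dx/dθ| = 14.1/0.035842 = 393.4 rad/s.
N = 60ω/(2π) = 3756.7 rpm.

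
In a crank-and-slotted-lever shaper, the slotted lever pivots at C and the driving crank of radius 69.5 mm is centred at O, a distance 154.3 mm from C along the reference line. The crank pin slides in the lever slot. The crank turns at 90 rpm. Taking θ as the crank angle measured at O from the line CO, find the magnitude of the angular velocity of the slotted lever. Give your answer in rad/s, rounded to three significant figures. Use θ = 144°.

ω = 9.425 rad/s (from 90 rpm).
Crank pin A relative to C: A = (d + r cosθ, r sinθ); lever angle φ = atan2(r sinθ, d + r cosθ).
Differentiating tanφ: φ̇ = rω(d cosθ + r)/(d² + r² + 2dr cosθ).
d² + r² + 2dr cosθ = |CA|² = 0.0112872 m²;  d cosθ + r = -0.055331 m.
|ω_lever| = |0.0695·9.425·-0.055331| / 0.0112872 = 3.211 rad/s.

3.21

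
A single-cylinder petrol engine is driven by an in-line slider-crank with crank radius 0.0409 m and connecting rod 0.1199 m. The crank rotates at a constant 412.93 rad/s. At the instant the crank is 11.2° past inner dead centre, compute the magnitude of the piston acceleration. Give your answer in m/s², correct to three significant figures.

9060

ω = 412.9 rad/s
x(θ) = r cosθ + √(L² − r² sin²θ); with ω constant, a = ω²·d²x/dθ².
d²x/dθ² = −r cosθ − r²(cos2θ)/√u − r⁴ sin²2θ/(4u^{3/2}),  u = L² − r² sin²θ = 0.0143129 m².
Substituting r = 0.0409 m, L = 0.1199 m, θ = 11.2°: d²x/dθ² = -0.053108 m.
a = ω²·d²x/dθ² = (412.9)²·(-0.053108) = -9055.5 m/s²;  |a| = 9055.5 m/s².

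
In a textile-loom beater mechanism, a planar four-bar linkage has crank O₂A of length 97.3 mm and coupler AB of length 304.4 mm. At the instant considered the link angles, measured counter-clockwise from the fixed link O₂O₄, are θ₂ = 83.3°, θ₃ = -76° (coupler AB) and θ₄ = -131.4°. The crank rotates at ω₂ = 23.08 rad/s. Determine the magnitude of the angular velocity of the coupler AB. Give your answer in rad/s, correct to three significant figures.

ω₂ = 23.08 rad/s
Differentiating the loop-closure r₂e^{iθ₂}+r₃e^{iθ₃}=r₁+r₄e^{iθ₄} gives r₂ω₂e^{iθ₂}+r₃ω₃e^{iθ₃}=r₄ω₄e^{iθ₄}.
Eliminating the other unknown: ω₃ = r₂ω₂ sin(θ₄−θ₂) / [r₃ sin(θ₃−θ₄)].
Numerator sine = +0.56928; denominator sine = +0.82314.
Result = 0.0973·23.08·(+0.56928) / (0.3044·(+0.82314)) = +5.1022 rad/s; magnitude 5.1022 rad/s.

5.10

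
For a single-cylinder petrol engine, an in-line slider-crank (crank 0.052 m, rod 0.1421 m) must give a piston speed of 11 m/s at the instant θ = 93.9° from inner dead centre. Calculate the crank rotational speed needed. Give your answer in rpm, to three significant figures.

For an in-line slider-crank, |v_piston| = rω|sinθ|·[1 + r cosθ/√(L² − r² sin²θ)].
With r = 0.052 m, L = 0.1421 m, θ = 93.9°: the bracketed kinematic factor |dx/dθ| = 0.050493 m.
ω = v/|dx/dθ| = 11/0.050493 = 217.85 rad/s.
N = 60ω/(2π) = 2080.4 rpm.

2080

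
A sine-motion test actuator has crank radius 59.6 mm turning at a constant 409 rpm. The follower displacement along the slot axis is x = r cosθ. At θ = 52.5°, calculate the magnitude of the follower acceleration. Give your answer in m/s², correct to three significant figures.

66.6

ω = 42.83 rad/s (from 409 rpm).
x = r cosθ ⇒ ẍ = −rω² cosθ (ω constant).
|a| = rω²|cosθ| = 0.0596·(42.83)²·|cos 52.5°| = 66.558 m/s².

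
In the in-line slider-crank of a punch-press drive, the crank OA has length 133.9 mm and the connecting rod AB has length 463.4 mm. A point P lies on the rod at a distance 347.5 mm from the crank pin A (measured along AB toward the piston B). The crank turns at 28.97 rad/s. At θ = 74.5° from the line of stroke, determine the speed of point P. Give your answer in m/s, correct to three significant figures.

3.97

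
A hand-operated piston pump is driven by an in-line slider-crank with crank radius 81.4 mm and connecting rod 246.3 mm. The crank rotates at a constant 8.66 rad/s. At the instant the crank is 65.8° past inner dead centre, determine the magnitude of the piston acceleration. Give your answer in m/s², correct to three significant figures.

ω = 8.66 rad/s
x(θ) = r cosθ + √(L² − r² sin²θ); with ω constant, a = ω²·d²x/dθ².
d²x/dθ² = −r cosθ − r²(cos2θ)/√u − r⁴ sin²2θ/(4u^{3/2}),  u = L² − r² sin²θ = 0.0551511 m².
Substituting r = 0.0814 m, L = 0.2463 m, θ = 65.8°: d²x/dθ² = -0.015109 m.
a = ω²·d²x/dθ² = (8.66)²·(-0.015109) = -1.1331 m/s²;  |a| = 1.1331 m/s².

1.13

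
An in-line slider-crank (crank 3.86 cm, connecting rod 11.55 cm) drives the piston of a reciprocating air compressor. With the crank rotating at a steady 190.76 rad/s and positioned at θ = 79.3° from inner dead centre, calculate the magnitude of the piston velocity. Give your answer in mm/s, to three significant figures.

7710

ω = 190.8 rad/s
For an in-line slider-crank, x = r cosθ + √(L² − r² sin²θ), so v = −rω sinθ·[1 + r cosθ/√(L² − r² sin²θ)].
With r = 0.0386 m, L = 0.1155 m, θ = 79.3°: √(L² − r² sin²θ) = 0.10909 m.
v = −0.0386·190.8·0.98261·[1 + 0.0386·0.18567/0.10909] = -7.7106 m/s.
|v| = 7.7106 m/s = 7710.6 mm/s.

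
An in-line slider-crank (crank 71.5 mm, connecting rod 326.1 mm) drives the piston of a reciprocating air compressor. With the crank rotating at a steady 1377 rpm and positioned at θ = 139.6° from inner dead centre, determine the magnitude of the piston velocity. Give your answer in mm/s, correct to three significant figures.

5560

ω = 2π·1377/60 = 144.2 rad/s
For an in-line slider-crank, x = r cosθ + √(L² − r² sin²θ), so v = −rω sinθ·[1 + r cosθ/√(L² − r² sin²θ)].
With r = 0.0715 m, L = 0.3261 m, θ = 139.6°: √(L² − r² sin²θ) = 0.32279 m.
v = −0.0715·144.2·0.64812·[1 + 0.0715·-0.76154/0.32279] = -5.5551 m/s.
|v| = 5.5551 m/s = 5555.1 mm/s.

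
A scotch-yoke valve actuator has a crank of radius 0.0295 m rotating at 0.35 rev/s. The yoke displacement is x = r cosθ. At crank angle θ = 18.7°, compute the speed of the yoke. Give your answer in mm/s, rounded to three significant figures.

20.8

ω = 2.199 rad/s (from 0.35 rev/s).
x = r cosθ ⇒ ẋ = −rω sinθ.
|v| = rω|sinθ| = 0.0295·2.199·|sin 18.7°| = 0.020799 m/s = 20.799 mm/s.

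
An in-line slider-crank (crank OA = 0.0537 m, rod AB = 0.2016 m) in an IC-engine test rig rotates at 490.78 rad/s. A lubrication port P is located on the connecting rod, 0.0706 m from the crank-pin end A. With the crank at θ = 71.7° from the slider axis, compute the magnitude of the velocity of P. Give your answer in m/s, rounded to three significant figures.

ω = 490.8 rad/s.  Crank-pin speed |V_A| = rω = 26.355 m/s, perpendicular to OA.
Rod angle: sinφ = −(r/L) sinθ ⇒ φ = -14.649°; ω_rod = −rω cosθ/√(L²−r²sin²θ) = -42.427 rad/s.
V_P = V_A + ω_rod × AP, with AP = 0.0706 m along the rod.
Components: V_Px = −rω sinθ − a·ω_rod·sinφ = -25.78 m/s;  V_Py = rω cosθ + a·ω_rod·cosφ = +5.3773 m/s.
|V_P| = √(V_Px² + V_Py²) = 26.334 m/s.

26.3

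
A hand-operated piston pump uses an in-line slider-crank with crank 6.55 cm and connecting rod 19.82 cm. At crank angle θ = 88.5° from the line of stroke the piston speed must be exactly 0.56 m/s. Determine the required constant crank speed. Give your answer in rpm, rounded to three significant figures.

For an in-line slider-crank, |v_piston| = rω|sinθ|·[1 + r cosθ/√(L² − r² sin²θ)].
With r = 0.0655 m, L = 0.1982 m, θ = 88.5°: the bracketed kinematic factor |dx/dθ| = 0.066078 m.
ω = v/|dx/dθ| = 0.56/0.066078 = 8.4749 rad/s.
N = 60ω/(2π) = 80.929 rpm.

80.9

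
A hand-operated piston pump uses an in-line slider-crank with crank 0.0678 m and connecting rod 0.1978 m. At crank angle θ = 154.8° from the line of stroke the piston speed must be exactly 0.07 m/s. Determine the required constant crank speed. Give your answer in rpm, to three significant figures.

33.7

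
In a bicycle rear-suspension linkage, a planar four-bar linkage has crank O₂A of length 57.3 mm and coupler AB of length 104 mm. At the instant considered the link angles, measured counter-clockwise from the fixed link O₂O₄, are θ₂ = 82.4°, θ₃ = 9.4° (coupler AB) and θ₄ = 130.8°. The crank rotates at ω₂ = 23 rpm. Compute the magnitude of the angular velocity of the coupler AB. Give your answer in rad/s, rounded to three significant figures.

ω₂ = 2.409 rad/s (from 23 rpm).
Differentiating the loop-closure r₂e^{iθ₂}+r₃e^{iθ₃}=r₁+r₄e^{iθ₄} gives r₂ω₂e^{iθ₂}+r₃ω₃e^{iθ₃}=r₄ω₄e^{iθ₄}.
Eliminating the other unknown: ω₃ = r₂ω₂ sin(θ₄−θ₂) / [r₃ sin(θ₃−θ₄)].
Numerator sine = +0.74780; denominator sine = -0.85355.
Result = 0.0573·2.409·(+0.74780) / (0.104·(-0.85355)) = -1.1626 rad/s; magnitude 1.1626 rad/s.

1.16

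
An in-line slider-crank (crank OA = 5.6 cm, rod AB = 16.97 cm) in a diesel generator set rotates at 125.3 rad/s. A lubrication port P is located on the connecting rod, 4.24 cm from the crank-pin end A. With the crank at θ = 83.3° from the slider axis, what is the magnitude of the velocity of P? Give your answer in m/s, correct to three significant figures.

ω = 125.3 rad/s.  Crank-pin speed |V_A| = rω = 7.0168 m/s, perpendicular to OA.
Rod angle: sinφ = −(r/L) sinθ ⇒ φ = -19.132°; ω_rod = −rω cosθ/√(L²−r²sin²θ) = -5.1062 rad/s.
V_P = V_A + ω_rod × AP, with AP = 0.0424 m along the rod.
Components: V_Px = −rω sinθ − a·ω_rod·sinφ = -7.0398 m/s;  V_Py = rω cosθ + a·ω_rod·cosφ = +0.61411 m/s.
|V_P| = √(V_Px² + V_Py²) = 7.0666 m/s.

7.07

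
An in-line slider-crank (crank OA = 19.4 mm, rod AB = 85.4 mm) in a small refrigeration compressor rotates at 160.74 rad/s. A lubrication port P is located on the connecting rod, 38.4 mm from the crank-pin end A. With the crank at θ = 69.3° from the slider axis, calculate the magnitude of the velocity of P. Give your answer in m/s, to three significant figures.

ω = 160.7 rad/s.  Crank-pin speed |V_A| = rω = 3.1184 m/s, perpendicular to OA.
Rod angle: sinφ = −(r/L) sinθ ⇒ φ = -12.269°; ω_rod = −rω cosθ/√(L²−r²sin²θ) = -13.209 rad/s.
V_P = V_A + ω_rod × AP, with AP = 0.0384 m along the rod.
Components: V_Px = −rω sinθ − a·ω_rod·sinφ = -3.0248 m/s;  V_Py = rω cosθ + a·ω_rod·cosφ = +0.60663 m/s.
|V_P| = √(V_Px² + V_Py²) = 3.0851 m/s.

3.09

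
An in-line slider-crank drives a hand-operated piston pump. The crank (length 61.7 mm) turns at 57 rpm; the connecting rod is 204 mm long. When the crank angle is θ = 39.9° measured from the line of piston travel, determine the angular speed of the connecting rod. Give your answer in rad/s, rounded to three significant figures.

ω = 5.969 rad/s (converted from 57 rpm).
The rod makes angle φ with the slider axis where L sinφ = r sinθ; differentiating, L cosφ·φ̇ = r ω cosθ.
L cosφ = √(L² − r² sin²θ) = 0.20012 m.
|ω_rod| = r ω |cosθ| / √(L² − r² sin²θ) = 0.0617·5.969·0.76717/0.20012 = 1.4118 rad/s.

1.41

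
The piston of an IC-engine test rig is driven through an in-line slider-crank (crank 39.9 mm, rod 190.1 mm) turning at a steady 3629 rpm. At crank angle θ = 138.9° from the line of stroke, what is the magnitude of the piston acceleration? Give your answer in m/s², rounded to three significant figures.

4160

ω = 2π·3629/60 = 380 rad/s
x(θ) = r cosθ + √(L² − r² sin²θ); with ω constant, a = ω²·d²x/dθ².
d²x/dθ² = −r cosθ − r²(cos2θ)/√u − r⁴ sin²2θ/(4u^{3/2}),  u = L² − r² sin²θ = 0.03545 m².
Substituting r = 0.0399 m, L = 0.1901 m, θ = 138.9°: d²x/dθ² = +0.028826 m.
a = ω²·d²x/dθ² = (380)²·(+0.028826) = +4163.2 m/s²;  |a| = 4163.2 m/s².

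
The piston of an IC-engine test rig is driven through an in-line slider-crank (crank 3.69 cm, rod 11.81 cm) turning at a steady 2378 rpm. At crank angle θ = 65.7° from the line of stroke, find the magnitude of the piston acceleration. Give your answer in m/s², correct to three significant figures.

460

ω = 2π·2378/60 = 249 rad/s
x(θ) = r cosθ + √(L² − r² sin²θ); with ω constant, a = ω²·d²x/dθ².
d²x/dθ² = −r cosθ − r²(cos2θ)/√u − r⁴ sin²2θ/(4u^{3/2}),  u = L² − r² sin²θ = 0.0128166 m².
Substituting r = 0.0369 m, L = 0.1181 m, θ = 65.7°: d²x/dθ² = -0.0074108 m.
a = ω²·d²x/dθ² = (249)²·(-0.0074108) = -459.57 m/s²;  |a| = 459.57 m/s².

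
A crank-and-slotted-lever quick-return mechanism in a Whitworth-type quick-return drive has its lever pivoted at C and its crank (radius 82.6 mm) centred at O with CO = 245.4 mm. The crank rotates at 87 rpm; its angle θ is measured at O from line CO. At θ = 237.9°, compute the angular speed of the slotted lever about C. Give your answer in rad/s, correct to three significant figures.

ω = 9.111 rad/s (from 87 rpm).
Crank pin A relative to C: A = (d + r cosθ, r sinθ); lever angle φ = atan2(r sinθ, d + r cosθ).
Differentiating tanφ: φ̇ = rω(d cosθ + r)/(d² + r² + 2dr cosθ).
d² + r² + 2dr cosθ = |CA|² = 0.045501 m²;  d cosθ + r = -0.047805 m.
|ω_lever| = |0.0826·9.111·-0.047805| / 0.045501 = 0.79065 rad/s.

0.791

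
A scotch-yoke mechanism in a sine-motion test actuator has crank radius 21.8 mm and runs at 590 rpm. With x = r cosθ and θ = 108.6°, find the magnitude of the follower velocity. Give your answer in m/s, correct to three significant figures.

ω = 61.78 rad/s (from 590 rpm).
x = r cosθ ⇒ ẋ = −rω sinθ.
|v| = rω|sinθ| = 0.0218·61.78·|sin 108.6°| = 1.2766 m/s.

1.28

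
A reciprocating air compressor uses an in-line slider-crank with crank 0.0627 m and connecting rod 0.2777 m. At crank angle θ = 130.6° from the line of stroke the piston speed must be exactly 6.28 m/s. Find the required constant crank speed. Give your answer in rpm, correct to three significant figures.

1480

For an in-line slider-crank, |v_piston| = rω|sinθ|·[1 + r cosθ/√(L² − r² sin²θ)].
With r = 0.0627 m, L = 0.2777 m, θ = 130.6°: the bracketed kinematic factor |dx/dθ| = 0.040506 m.
ω = v/|dx/dθ| = 6.28/0.040506 = 155.04 rad/s.
N = 60ω/(2π) = 1480.5 rpm.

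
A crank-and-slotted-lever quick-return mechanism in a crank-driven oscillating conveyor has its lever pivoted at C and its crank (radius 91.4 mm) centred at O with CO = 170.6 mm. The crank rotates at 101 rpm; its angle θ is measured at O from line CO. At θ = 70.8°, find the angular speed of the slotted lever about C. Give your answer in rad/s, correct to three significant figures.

2.99

ω = 10.58 rad/s (from 101 rpm).
Crank pin A relative to C: A = (d + r cosθ, r sinθ); lever angle φ = atan2(r sinθ, d + r cosθ).
Differentiating tanφ: φ̇ = rω(d cosθ + r)/(d² + r² + 2dr cosθ).
d² + r² + 2dr cosθ = |CA|² = 0.0477143 m²;  d cosθ + r = +0.1475 m.
|ω_lever| = |0.0914·10.58·+0.1475| / 0.0477143 = 2.9885 rad/s.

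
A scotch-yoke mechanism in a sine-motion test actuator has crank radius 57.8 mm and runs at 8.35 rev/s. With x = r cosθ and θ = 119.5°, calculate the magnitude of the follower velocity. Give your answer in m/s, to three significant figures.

2.64

ω = 52.46 rad/s (from 8.35 rev/s).
x = r cosθ ⇒ ẋ = −rω sinθ.
|v| = rω|sinθ| = 0.0578·52.46·|sin 119.5°| = 2.6393 m/s.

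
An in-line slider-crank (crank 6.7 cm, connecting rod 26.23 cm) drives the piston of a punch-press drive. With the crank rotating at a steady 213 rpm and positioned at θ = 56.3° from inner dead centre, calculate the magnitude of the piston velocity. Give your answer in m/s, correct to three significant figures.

1.42

ω = 2π·213/60 = 22.31 rad/s
For an in-line slider-crank, x = r cosθ + √(L² − r² sin²θ), so v = −rω sinθ·[1 + r cosθ/√(L² − r² sin²θ)].
With r = 0.067 m, L = 0.2623 m, θ = 56.3°: √(L² − r² sin²θ) = 0.25631 m.
v = −0.067·22.31·0.83195·[1 + 0.067·0.55484/0.25631] = -1.4236 m/s.
|v| = 1.4236 m/s.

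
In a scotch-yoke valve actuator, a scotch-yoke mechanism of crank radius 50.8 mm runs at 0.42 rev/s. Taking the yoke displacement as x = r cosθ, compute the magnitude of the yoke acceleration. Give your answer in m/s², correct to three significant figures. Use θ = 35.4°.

ω = 2.639 rad/s (from 0.42 rev/s).
x = r cosθ ⇒ ẍ = −rω² cosθ (ω constant).
|a| = rω²|cosθ| = 0.0508·(2.639)²·|cos 35.4°| = 0.28837 m/s².

0.288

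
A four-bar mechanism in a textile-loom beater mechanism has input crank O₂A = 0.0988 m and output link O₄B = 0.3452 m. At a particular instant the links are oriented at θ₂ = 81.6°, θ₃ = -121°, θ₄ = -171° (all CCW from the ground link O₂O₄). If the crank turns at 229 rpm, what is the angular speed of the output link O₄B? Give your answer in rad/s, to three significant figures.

ω₂ = 23.98 rad/s (from 229 rpm).
Differentiating the loop-closure r₂e^{iθ₂}+r₃e^{iθ₃}=r₁+r₄e^{iθ₄} gives r₂ω₂e^{iθ₂}+r₃ω₃e^{iθ₃}=r₄ω₄e^{iθ₄}.
Eliminating the other unknown: ω₄ = r₂ω₂ sin(θ₂−θ₃) / [r₄ sin(θ₄−θ₃)].
Numerator sine = -0.38430; denominator sine = -0.76604.
Result = 0.0988·23.98·(-0.38430) / (0.3452·(-0.76604)) = +3.4432 rad/s; magnitude 3.4432 rad/s.

3.44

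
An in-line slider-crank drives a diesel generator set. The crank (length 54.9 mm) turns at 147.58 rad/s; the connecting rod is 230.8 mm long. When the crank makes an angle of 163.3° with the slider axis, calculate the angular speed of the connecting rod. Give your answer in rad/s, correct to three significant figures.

33.7

ω = 147.6 rad/s
The rod makes angle φ with the slider axis where L sinφ = r sinθ; differentiating, L cosφ·φ̇ = r ω cosθ.
L cosφ = √(L² − r² sin²θ) = 0.23026 m.
|ω_rod| = r ω |cosθ| / √(L² − r² sin²θ) = 0.0549·147.6·0.95782/0.23026 = 33.703 rad/s.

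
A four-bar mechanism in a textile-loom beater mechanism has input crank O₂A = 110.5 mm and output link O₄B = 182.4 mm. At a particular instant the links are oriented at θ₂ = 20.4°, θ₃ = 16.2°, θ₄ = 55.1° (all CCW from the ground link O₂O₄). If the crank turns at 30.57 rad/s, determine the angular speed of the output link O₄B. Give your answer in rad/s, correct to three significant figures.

2.16

ω₂ = 30.57 rad/s
Differentiating the loop-closure r₂e^{iθ₂}+r₃e^{iθ₃}=r₁+r₄e^{iθ₄} gives r₂ω₂e^{iθ₂}+r₃ω₃e^{iθ₃}=r₄ω₄e^{iθ₄}.
Eliminating the other unknown: ω₄ = r₂ω₂ sin(θ₂−θ₃) / [r₄ sin(θ₄−θ₃)].
Numerator sine = +0.07324; denominator sine = +0.62796.
Result = 0.1105·30.57·(+0.07324) / (0.1824·(+0.62796)) = +2.1599 rad/s; magnitude 2.1599 rad/s.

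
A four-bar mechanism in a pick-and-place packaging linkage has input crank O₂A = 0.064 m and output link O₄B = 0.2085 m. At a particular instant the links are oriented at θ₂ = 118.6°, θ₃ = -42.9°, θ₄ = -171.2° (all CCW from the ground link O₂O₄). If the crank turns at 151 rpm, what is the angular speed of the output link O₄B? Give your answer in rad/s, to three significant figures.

ω₂ = 15.81 rad/s (from 151 rpm).
Differentiating the loop-closure r₂e^{iθ₂}+r₃e^{iθ₃}=r₁+r₄e^{iθ₄} gives r₂ω₂e^{iθ₂}+r₃ω₃e^{iθ₃}=r₄ω₄e^{iθ₄}.
Eliminating the other unknown: ω₄ = r₂ω₂ sin(θ₂−θ₃) / [r₄ sin(θ₄−θ₃)].
Numerator sine = +0.31730; denominator sine = -0.78478.
Result = 0.064·15.81·(+0.31730) / (0.2085·(-0.78478)) = -1.9625 rad/s; magnitude 1.9625 rad/s.

1.96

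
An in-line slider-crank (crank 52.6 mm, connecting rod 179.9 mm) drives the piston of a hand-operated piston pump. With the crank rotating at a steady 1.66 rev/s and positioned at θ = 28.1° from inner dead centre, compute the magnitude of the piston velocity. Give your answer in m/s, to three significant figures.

ω = 2π·1.66 = 10.43 rad/s
For an in-line slider-crank, x = r cosθ + √(L² − r² sin²θ), so v = −rω sinθ·[1 + r cosθ/√(L² − r² sin²θ)].
With r = 0.0526 m, L = 0.1799 m, θ = 28.1°: √(L² − r² sin²θ) = 0.17819 m.
v = −0.0526·10.43·0.47101·[1 + 0.0526·0.88213/0.17819] = -0.3257 m/s.
|v| = 0.3257 m/s.

0.326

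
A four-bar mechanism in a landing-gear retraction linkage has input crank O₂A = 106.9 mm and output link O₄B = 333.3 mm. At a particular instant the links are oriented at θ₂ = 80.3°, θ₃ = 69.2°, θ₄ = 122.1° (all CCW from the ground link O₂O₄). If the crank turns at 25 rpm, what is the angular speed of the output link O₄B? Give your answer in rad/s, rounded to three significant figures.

0.203

ω₂ = 2.618 rad/s (from 25 rpm).
Differentiating the loop-closure r₂e^{iθ₂}+r₃e^{iθ₃}=r₁+r₄e^{iθ₄} gives r₂ω₂e^{iθ₂}+r₃ω₃e^{iθ₃}=r₄ω₄e^{iθ₄}.
Eliminating the other unknown: ω₄ = r₂ω₂ sin(θ₂−θ₃) / [r₄ sin(θ₄−θ₃)].
Numerator sine = +0.19252; denominator sine = +0.79758.
Result = 0.1069·2.618·(+0.19252) / (0.3333·(+0.79758)) = +0.20268 rad/s; magnitude 0.20268 rad/s.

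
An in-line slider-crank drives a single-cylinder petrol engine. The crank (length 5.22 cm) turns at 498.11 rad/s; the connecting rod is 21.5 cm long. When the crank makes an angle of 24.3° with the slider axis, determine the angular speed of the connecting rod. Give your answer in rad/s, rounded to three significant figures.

111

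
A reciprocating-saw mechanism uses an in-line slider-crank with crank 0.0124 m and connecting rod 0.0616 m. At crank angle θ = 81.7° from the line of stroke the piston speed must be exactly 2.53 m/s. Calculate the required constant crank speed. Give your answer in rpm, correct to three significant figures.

For an in-line slider-crank, |v_piston| = rω|sinθ|·[1 + r cosθ/√(L² − r² sin²θ)].
With r = 0.0124 m, L = 0.0616 m, θ = 81.7°: the bracketed kinematic factor |dx/dθ| = 0.012634 m.
ω = v/|dx/dθ| = 2.53/0.012634 = 200.25 rad/s.
N = 60ω/(2π) = 1912.3 rpm.

1910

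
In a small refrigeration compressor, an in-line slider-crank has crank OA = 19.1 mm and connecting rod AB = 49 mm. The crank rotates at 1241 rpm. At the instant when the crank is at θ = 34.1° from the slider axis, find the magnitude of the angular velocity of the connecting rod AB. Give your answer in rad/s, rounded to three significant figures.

ω = 130 rad/s (converted from 1241 rpm).
The rod makes angle φ with the slider axis where L sinφ = r sinθ; differentiating, L cosφ·φ̇ = r ω cosθ.
L cosφ = √(L² − r² sin²θ) = 0.047816 m.
|ω_rod| = r ω |cosθ| / √(L² − r² sin²θ) = 0.0191·130·0.82806/0.047816 = 42.986 rad/s.

43.0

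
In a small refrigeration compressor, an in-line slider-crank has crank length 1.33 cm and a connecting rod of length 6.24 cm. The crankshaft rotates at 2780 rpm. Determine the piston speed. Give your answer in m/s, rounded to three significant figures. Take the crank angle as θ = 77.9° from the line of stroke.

3.96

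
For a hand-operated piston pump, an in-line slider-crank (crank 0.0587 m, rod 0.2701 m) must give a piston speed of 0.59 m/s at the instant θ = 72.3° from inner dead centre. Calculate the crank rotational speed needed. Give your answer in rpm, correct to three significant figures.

94.4

For an in-line slider-crank, |v_piston| = rω|sinθ|·[1 + r cosθ/√(L² − r² sin²θ)].
With r = 0.0587 m, L = 0.2701 m, θ = 72.3°: the bracketed kinematic factor |dx/dθ| = 0.059698 m.
ω = v/|dx/dθ| = 0.59/0.059698 = 9.8831 rad/s.
N = 60ω/(2π) = 94.376 rpm.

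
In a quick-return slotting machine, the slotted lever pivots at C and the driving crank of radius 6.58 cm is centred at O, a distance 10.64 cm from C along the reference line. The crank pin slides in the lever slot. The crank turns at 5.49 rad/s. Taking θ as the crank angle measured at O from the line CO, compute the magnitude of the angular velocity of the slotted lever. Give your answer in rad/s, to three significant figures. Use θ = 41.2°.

2.01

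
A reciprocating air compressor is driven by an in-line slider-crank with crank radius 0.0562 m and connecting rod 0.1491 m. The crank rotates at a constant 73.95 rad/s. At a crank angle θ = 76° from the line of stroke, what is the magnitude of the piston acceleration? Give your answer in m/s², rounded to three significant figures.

ω = 73.95 rad/s
x(θ) = r cosθ + √(L² − r² sin²θ); with ω constant, a = ω²·d²x/dθ².
d²x/dθ² = −r cosθ − r²(cos2θ)/√u − r⁴ sin²2θ/(4u^{3/2}),  u = L² − r² sin²θ = 0.0192572 m².
Substituting r = 0.0562 m, L = 0.1491 m, θ = 76°: d²x/dθ² = +0.0062944 m.
a = ω²·d²x/dθ² = (73.95)²·(+0.0062944) = +34.421 m/s²;  |a| = 34.421 m/s².

34.4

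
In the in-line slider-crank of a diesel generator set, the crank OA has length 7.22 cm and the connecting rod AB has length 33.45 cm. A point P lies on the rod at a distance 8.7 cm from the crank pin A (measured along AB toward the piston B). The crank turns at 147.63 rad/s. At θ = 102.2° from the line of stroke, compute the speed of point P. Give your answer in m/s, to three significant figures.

ω = 147.6 rad/s.  Crank-pin speed |V_A| = rω = 10.659 m/s, perpendicular to OA.
Rod angle: sinφ = −(r/L) sinθ ⇒ φ = -12.179°; ω_rod = −rω cosθ/√(L²−r²sin²θ) = +6.8889 rad/s.
V_P = V_A + ω_rod × AP, with AP = 0.087 m along the rod.
Components: V_Px = −rω sinθ − a·ω_rod·sinφ = -10.292 m/s;  V_Py = rω cosθ + a·ω_rod·cosφ = -1.6666 m/s.
|V_P| = √(V_Px² + V_Py²) = 10.426 m/s.

10.4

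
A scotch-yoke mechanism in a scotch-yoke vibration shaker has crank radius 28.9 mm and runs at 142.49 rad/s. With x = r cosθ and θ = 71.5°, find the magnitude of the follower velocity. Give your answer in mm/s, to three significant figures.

ω = 142.5 rad/s
x = r cosθ ⇒ ẋ = −rω sinθ.
|v| = rω|sinθ| = 0.0289·142.5·|sin 71.5°| = 3.9052 m/s = 3905.2 mm/s.

3910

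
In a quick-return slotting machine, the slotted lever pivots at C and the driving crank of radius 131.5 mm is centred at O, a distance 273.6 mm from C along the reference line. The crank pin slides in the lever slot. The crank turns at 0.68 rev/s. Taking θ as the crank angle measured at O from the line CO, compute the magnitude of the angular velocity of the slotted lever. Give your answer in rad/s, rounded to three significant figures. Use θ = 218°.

1.33

ω = 4.273 rad/s (from 0.68 rev/s).
Crank pin A relative to C: A = (d + r cosθ, r sinθ); lever angle φ = atan2(r sinθ, d + r cosθ).
Differentiating tanφ: φ̇ = rω(d cosθ + r)/(d² + r² + 2dr cosθ).
d² + r² + 2dr cosθ = |CA|² = 0.0354465 m²;  d cosθ + r = -0.0841 m.
|ω_lever| = |0.1315·4.273·-0.0841| / 0.0354465 = 1.333 rad/s.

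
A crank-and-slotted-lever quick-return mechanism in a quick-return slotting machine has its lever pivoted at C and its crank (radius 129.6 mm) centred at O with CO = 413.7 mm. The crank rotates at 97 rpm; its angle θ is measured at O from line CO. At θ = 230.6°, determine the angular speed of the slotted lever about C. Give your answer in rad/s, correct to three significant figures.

1.46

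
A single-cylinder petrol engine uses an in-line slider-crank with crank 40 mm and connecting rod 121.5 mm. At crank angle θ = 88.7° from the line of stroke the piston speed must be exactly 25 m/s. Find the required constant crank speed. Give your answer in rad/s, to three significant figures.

620

For an in-line slider-crank, |v_piston| = rω|sinθ|·[1 + r cosθ/√(L² − r² sin²θ)].
With r = 0.04 m, L = 0.1215 m, θ = 88.7°: the bracketed kinematic factor |dx/dθ| = 0.040306 m.
ω = v/|dx/dθ| = 25/0.040306 = 620.25 rad/s.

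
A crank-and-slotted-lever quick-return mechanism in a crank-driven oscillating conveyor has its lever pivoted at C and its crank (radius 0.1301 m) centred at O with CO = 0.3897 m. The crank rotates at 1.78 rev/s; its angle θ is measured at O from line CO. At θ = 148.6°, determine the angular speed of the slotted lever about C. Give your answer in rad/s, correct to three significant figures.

3.58

ω = 11.18 rad/s (from 1.78 rev/s).
Crank pin A relative to C: A = (d + r cosθ, r sinθ); lever angle φ = atan2(r sinθ, d + r cosθ).
Differentiating tanφ: φ̇ = rω(d cosθ + r)/(d² + r² + 2dr cosθ).
d² + r² + 2dr cosθ = |CA|² = 0.0822421 m²;  d cosθ + r = -0.20253 m.
|ω_lever| = |0.1301·11.18·-0.20253| / 0.0822421 = 3.5832 rad/s.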